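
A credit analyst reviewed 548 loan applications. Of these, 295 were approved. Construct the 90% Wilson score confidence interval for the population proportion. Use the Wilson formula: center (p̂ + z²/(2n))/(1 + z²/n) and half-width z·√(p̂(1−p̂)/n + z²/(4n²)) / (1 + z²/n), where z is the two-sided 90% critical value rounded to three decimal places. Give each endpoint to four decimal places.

(0.5032, 0.5731)

Here p̂ = 295/548 = 0.53832 and z = 1.645 (z² = 2.706025).
Denominator 1 + z²/n = 1 + 2.706025/548 = 1.004938.
Center = (0.53832 + 0.002469)/1.004938 = 0.53813.
Radicand: p̂(1−p̂)/n + z²/(4n²) = 0.000453525 + 0.000002253 = 0.000455778.
Half-width = 1.645·√0.000455778/1.004938 = 0.03495.
Interval: 0.53813 ± 0.03495 → (0.5032, 0.5731).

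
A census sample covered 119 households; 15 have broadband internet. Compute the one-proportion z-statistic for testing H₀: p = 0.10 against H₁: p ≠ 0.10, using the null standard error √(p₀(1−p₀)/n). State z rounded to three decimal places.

z = 0.947

Sample proportion p̂ = 15/119 = 0.12605.
Under H₀, SE = √(p₀(1−p₀)/n) = √(0.10·0.90/119) = √0.000756303 = 0.027501.
Test statistic: z = 0.02605/0.027501 = 0.947.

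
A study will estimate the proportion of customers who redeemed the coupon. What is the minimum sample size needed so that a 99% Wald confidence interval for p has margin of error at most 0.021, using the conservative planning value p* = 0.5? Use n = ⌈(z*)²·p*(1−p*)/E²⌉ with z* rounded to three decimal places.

For 99% confidence, z* = 2.576.
p*(1−p*) = 0.50·0.50 = 0.2500.
Required n before rounding: 6.635776 × 0.2500 / 0.021² = 3761.778.
⌈3761.778⌉ = 3762.

n = 3762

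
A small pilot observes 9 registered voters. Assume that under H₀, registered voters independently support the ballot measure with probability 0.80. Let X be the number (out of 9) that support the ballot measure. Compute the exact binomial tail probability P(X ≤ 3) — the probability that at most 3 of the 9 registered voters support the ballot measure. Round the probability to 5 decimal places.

X ~ Binomial(n=9, p=0.80).
P(X ≤ 3) = C(9,0)·0.80^0·0.20^9 + C(9,1)·0.80^1·0.20^8 + C(9,2)·0.80^2·0.20^7 + C(9,3)·0.80^3·0.20^6.
= 0.000001 + 0.000018 + 0.000295 + 0.002753 = 0.00307.

P = 0.00307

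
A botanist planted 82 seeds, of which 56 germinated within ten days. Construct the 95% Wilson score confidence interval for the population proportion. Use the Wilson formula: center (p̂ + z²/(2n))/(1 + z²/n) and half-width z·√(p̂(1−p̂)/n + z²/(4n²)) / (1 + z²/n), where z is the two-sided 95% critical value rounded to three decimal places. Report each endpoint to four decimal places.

Here p̂ = 56/82 = 0.68293 and z = 1.960 (z² = 3.841600).
1 + z²/n = 1.046849.
Adjusted center: (0.68293 + z²/(2n))/1.046849 = 0.67474.
Radicand: p̂(1−p̂)/n + z²/(4n²) = 0.002640705 + 0.000142832 = 0.002783537.
Half-width = z·√(radicand)/denom = 1.960·0.052759/1.046849 = 0.09878.
So the interval runs from 0.5760 to 0.7735.

(0.5760, 0.7735)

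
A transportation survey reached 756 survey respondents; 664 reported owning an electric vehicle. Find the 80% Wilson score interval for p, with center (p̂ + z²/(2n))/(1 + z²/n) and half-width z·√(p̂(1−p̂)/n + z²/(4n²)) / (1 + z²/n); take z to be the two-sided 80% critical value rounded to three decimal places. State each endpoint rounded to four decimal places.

Here p̂ = 664/756 = 0.87831 and z = 1.282 (z² = 1.643524).
Denominator 1 + z²/n = 1 + 1.643524/756 = 1.002174.
Center = (0.87831 + 0.001087)/1.002174 = 0.87749.
Radicand: p̂(1−p̂)/n + z²/(4n²) = 0.000141381 + 0.000000719 = 0.000142100.
Half-width = 1.282·√0.000142100/1.002174 = 0.01525.
So the interval runs from 0.8622 to 0.8927.

(0.8622, 0.8927)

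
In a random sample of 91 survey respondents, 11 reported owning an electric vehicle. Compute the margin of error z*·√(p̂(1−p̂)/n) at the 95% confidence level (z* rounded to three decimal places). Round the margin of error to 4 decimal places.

With x = 11 successes in n = 91, p̂ = 0.12088.
Standard error of p̂: √(0.106267/91) = √0.001167773 = 0.034173.
z* = 1.960 at the 95% level.
Margin of error = z*·SE = 1.960 × 0.034173 = 0.0670.

ME = 0.0670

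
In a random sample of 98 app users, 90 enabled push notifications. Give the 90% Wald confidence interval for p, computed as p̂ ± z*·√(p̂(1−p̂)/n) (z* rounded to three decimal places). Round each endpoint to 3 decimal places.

The sample proportion is 90/98 = 0.91837.
SE(p̂) = √(0.91837·0.08163/98) = 0.027658.
For 90% confidence, z* = 1.645.
Margin = 1.645·0.027658 = 0.04550.
Interval: 0.91837 ± 0.04550 → (0.873, 0.964).

(0.873, 0.964)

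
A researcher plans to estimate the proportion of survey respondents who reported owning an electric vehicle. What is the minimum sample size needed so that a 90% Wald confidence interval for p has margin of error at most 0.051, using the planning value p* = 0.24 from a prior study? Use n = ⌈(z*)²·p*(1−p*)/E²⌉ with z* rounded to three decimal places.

n = 190

z* = 1.645 at the 90% level.
p*(1−p*) = 0.1824.
(z*)²·p*(1−p*)/E² = 2.706025·0.1824/0.002601 = 189.765.
Rounding up, n = 190.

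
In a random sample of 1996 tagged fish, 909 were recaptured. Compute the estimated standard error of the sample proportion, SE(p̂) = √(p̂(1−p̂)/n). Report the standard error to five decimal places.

The sample proportion is 909/1996 = 0.45541.
p̂(1−p̂) = 0.45541·0.54459 = 0.248012.
SE = √(0.248012/1996) = 0.01115.

SE = 0.01115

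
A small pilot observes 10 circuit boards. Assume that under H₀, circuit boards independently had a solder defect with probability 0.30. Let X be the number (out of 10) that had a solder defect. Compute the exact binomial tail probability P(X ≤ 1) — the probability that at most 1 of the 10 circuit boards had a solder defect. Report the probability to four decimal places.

P = 0.1493

X ~ Binomial(n=10, p=0.30).
P(X ≤ 1) = C(10,0)·0.30^0·0.70^10 + C(10,1)·0.30^1·0.70^9.
= 0.028248 + 0.121061 = 0.1493.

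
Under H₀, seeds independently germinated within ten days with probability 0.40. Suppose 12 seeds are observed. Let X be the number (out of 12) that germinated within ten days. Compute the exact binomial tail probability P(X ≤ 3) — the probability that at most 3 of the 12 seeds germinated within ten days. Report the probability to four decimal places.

P = 0.2253

X ~ Binomial(n=12, p=0.40).
P(X ≤ 3) = C(12,0)·0.40^0·0.60^12 + C(12,1)·0.40^1·0.60^11 + C(12,2)·0.40^2·0.60^10 + C(12,3)·0.40^3·0.60^9.
= 0.002177 + 0.017414 + 0.063852 + 0.141894 = 0.2253.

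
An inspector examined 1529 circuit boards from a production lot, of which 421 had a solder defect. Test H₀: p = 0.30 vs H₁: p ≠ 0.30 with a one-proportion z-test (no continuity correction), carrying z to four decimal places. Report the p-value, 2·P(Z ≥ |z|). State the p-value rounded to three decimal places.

With x = 421 successes in n = 1529, p̂ = 0.27534.
SE₀ = √(0.30·0.70/1529) = 0.011719.
Test statistic (full precision, shown to 4 dp): z = (421/1529 − 0.30)/SE₀ ≈ -2.1039.
From the standard normal, 2·P(Z ≥ |z|) = 0.035.

p-value = 0.035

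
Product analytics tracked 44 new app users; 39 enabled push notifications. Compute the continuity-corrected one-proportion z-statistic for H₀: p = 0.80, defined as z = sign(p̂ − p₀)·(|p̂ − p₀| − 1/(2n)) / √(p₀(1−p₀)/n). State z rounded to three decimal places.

p̂ = 39/44 = 0.88636. p̂ − p₀ = 0.086364.
Continuity correction 1/(2n) = 1/88 = 0.011364.
Corrected numerator: |0.086364| − 0.011364 = 0.075000.
Null standard error: √(0.80·0.20/44) = √0.003636364 = 0.060302.
z = +0.075000/0.060302 = 1.244.

z = 1.244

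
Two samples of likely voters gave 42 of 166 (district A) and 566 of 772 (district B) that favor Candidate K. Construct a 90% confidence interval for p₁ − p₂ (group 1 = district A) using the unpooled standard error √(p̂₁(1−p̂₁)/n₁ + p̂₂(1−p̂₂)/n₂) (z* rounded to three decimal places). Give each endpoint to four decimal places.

(-0.5415, -0.4188)

p̂₁ = 0.25301, p̂₂ = 0.73316, so the observed difference is -0.48015.
Unpooled SE = √(p̂₁(1−p̂₁)/n₁ + p̂₂(1−p̂₂)/n₂) = √(0.001138536 + 0.000253415) = 0.037309.
z* = 1.645 at the 90% level. Margin = 1.645·0.037309 = 0.06137.
So the interval runs from -0.5415 to -0.4188.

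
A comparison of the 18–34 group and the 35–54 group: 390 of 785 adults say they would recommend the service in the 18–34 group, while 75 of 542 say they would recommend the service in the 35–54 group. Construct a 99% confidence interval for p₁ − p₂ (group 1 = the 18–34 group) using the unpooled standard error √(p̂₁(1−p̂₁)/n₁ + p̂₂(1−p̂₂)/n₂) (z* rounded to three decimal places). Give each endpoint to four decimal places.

p̂₁ = 0.49682, p̂₂ = 0.13838, so the observed difference is 0.35844.
SE = √(0.000318458 + 0.000219979) = √0.000538437 = 0.023204.
z* = 2.576 at the 99% level. Margin = 2.576·0.023204 = 0.05977.
Interval: 0.35844 ± 0.05977 → (0.2987, 0.4182).

(0.2987, 0.4182)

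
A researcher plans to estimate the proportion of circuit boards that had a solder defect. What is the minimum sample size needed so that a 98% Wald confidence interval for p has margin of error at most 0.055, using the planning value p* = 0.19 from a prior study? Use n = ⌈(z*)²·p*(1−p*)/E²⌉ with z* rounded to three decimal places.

n = 276

The 98% critical value is z* = 2.326.
p*(1−p*) = 0.1539.
(z*)²·p*(1−p*)/E² = 5.410276·0.1539/0.003025 = 275.253.
⌈275.253⌉ = 276.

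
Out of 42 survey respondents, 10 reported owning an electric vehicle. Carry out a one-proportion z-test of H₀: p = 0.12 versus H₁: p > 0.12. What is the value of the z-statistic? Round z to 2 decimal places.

The sample proportion is 10/42 = 0.23810.
Under H₀, SE = √(p₀(1−p₀)/n) = √(0.12·0.88/42) = √0.002514286 = 0.050143.
z = (0.23810 − 0.12)/0.050143 = 0.11810/0.050143 = 2.36.

z = 2.36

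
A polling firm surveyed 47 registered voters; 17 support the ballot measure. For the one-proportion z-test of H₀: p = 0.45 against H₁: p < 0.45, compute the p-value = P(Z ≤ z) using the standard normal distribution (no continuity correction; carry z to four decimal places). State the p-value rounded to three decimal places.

Sample proportion p̂ = 17/47 = 0.36170.
Under H₀, SE = √(p₀(1−p₀)/n) = √(0.45·0.55/47) = √0.005265957 = 0.072567.
Test statistic (full precision, shown to 4 dp): z = (17/47 − 0.45)/SE₀ ≈ -1.2168.
From the standard normal, P(Z ≤ z) = 0.112.

p-value = 0.112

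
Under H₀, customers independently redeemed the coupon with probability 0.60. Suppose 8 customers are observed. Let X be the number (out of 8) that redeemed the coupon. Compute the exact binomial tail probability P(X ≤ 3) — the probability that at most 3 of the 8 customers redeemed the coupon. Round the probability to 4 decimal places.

P = 0.1737

X ~ Binomial(n=8, p=0.60).
P(X ≤ 3) = C(8,0)·0.60^0·0.40^8 + C(8,1)·0.60^1·0.40^7 + C(8,2)·0.60^2·0.40^6 + C(8,3)·0.60^3·0.40^5.
= 0.000655 + 0.007864 + 0.041288 + 0.123863 = 0.1737.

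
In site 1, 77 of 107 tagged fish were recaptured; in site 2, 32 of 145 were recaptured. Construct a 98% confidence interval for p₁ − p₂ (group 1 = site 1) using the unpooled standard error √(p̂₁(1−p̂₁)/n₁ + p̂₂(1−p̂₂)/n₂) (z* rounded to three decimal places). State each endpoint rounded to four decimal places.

(0.3700, 0.6279)

p̂₁ = 77/107 = 0.71963, p̂₂ = 32/145 = 0.22069; p̂₁ − p̂₂ = 0.49894.
Unpooled SE = √(p̂₁(1−p̂₁)/n₁ + p̂₂(1−p̂₂)/n₂) = √(0.001885648 + 0.001186108) = 0.055423.
z* = 2.326 at the 98% level. Margin of error = 0.12891.
CI: 0.49894 ± 0.12891 = (0.3700, 0.6279).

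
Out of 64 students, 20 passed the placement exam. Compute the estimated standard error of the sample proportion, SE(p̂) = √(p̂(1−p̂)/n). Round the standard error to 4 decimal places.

SE = 0.0579

p̂ = 20/64 = 0.31250.
p̂(1−p̂) = 0.31250·0.68750 = 0.214844.
Dividing by n and taking the root: √0.003356938 = 0.0579.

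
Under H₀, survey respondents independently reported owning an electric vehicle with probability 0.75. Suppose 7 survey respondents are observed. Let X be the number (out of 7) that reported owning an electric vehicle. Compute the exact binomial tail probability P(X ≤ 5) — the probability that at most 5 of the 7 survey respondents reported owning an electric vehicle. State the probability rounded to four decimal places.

P = 0.5551

X is binomial with n = 7 and p = 0.75.
P(X ≤ 5) = Σ_{j=0}^{5} C(7,j)·0.75^j·0.25^{7−j}.
= 0.000061 + 0.001282 + 0.011536 + 0.057678 + 0.173035 + 0.311462 = 0.5551.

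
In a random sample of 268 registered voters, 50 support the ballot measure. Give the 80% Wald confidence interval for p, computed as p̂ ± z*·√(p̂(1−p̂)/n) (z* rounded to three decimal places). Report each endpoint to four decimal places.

(0.1561, 0.2171)

p̂ = 50/268 = 0.18657.
Standard error of p̂: √(0.151760/268) = √0.000566268 = 0.023796.
For 80% confidence, z* = 1.282.
Margin = 1.282·0.023796 = 0.03051.
CI: 0.18657 ± 0.03051 = (0.1561, 0.2171).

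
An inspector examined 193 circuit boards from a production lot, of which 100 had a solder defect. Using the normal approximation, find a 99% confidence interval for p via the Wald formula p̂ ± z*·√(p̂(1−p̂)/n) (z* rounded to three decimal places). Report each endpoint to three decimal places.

p̂ = 100/193 = 0.51813.
SE = √(p̂(1−p̂)/n) = √(0.249671/193) = 0.035967.
For 99% confidence, z* = 2.576.
Margin of error: 2.576 × 0.035967 = 0.09265.
So the interval runs from 0.425 to 0.611.

(0.425, 0.611)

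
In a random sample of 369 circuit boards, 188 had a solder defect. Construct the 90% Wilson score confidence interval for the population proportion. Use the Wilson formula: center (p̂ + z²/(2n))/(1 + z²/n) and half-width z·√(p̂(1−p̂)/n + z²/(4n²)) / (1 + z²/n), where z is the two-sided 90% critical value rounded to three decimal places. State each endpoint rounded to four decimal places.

(0.4668, 0.5521)

Here p̂ = 188/369 = 0.50949 and z = 1.645 (z² = 2.706025).
Denominator 1 + z²/n = 1 + 2.706025/369 = 1.007333.
Adjusted center: (0.50949 + z²/(2n))/1.007333 = 0.50942.
Radicand: p̂(1−p̂)/n + z²/(4n²) = 0.000677263 + 0.000004968 = 0.000682231.
Half-width = z·√(radicand)/denom = 1.645·0.026120/1.007333 = 0.04265.
CI: 0.50942 ± 0.04265 = (0.4668, 0.5521).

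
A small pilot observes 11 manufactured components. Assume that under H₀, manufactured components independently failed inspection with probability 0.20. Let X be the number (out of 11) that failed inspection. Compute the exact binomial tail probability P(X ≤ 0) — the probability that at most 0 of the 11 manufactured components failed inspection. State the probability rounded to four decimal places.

P = 0.0859

X ~ Binomial(n=11, p=0.20).
P(X ≤ 0) = C(11,0)·0.20^0·0.80^11.
= 0.085899 = 0.0859.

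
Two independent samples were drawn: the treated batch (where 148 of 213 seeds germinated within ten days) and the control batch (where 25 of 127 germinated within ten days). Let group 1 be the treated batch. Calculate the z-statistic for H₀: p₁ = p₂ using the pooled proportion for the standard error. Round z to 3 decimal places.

z = 8.885

Sample proportions: p̂₁ = 148/213 = 0.69484 and p̂₂ = 25/127 = 0.19685.
Pooling: p̂ = 173/340 = 0.50882.
Pooled SE = √[0.2499221·0.01256885] ≈ 0.056047.
z = (p̂₁ − p̂₂)/SE = (0.69484 − 0.19685)/0.056047 = 0.49799/0.056047 = 8.885.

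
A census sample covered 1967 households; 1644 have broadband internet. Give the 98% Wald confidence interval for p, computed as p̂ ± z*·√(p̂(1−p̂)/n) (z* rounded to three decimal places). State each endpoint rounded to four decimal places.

With x = 1644 successes in n = 1967, p̂ = 0.83579.
SE = √(p̂(1−p̂)/n) = √(0.137245/1967) = 0.008353.
z* = 2.326 at the 98% level.
Margin of error: 2.326 × 0.008353 = 0.01943.
Interval: 0.83579 ± 0.01943 → (0.8164, 0.8552).

(0.8164, 0.8552)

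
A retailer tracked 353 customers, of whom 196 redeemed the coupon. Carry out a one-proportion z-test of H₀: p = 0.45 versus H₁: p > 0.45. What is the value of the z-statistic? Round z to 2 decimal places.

z = 3.97

With x = 196 successes in n = 353, p̂ = 0.55524.
Null standard error: √(0.45·0.55/353) = √0.000701133 = 0.026479.
z = (p̂ − p₀)/SE = (0.55524 − 0.45)/0.026479 = 3.97.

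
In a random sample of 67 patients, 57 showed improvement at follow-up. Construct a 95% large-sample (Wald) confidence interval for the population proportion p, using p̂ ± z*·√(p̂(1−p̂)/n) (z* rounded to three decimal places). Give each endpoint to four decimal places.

(0.7654, 0.9361)

p̂ = 57/67 = 0.85075.
SE = √(p̂(1−p̂)/n) = √(0.126977/67) = 0.043534.
The 95% critical value is z* = 1.960.
Margin = 1.960·0.043534 = 0.08533.
So the interval runs from 0.7654 to 0.9361.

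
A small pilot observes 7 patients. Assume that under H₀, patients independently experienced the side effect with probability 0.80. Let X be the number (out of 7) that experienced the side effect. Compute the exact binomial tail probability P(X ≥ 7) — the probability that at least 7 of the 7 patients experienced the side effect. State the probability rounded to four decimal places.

P = 0.2097

X ~ Binomial(n=7, p=0.80).
P(X ≥ 7) = C(7,7)·0.80^7·0.20^0.
= 0.209715 = 0.2097.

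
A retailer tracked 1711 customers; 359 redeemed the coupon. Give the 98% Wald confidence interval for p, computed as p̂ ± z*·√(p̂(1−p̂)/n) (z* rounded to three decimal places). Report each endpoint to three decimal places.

(0.187, 0.233)

p̂ = 359/1711 = 0.20982.
SE(p̂) = √(0.20982·0.79018/1711) = 0.009844.
The 98% critical value is z* = 2.326.
Margin of error: 2.326 × 0.009844 = 0.02290.
CI: 0.20982 ± 0.02290 = (0.187, 0.233).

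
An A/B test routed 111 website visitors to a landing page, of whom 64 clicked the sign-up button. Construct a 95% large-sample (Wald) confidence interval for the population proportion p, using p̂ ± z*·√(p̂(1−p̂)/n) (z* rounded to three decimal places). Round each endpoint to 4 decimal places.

p̂ = 64/111 = 0.57658.
Standard error of p̂: √(0.244136/111) = √0.002199424 = 0.046898.
z* = 1.960 at the 95% level.
Margin = 1.960·0.046898 = 0.09192.
So the interval runs from 0.4847 to 0.6685.

(0.4847, 0.6685)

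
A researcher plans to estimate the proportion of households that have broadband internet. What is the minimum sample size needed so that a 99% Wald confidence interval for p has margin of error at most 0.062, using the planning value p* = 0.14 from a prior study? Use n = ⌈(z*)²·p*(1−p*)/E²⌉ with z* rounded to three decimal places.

The 99% critical value is z* = 2.576.
p*(1−p*) = 0.1204.
(z*)²·p*(1−p*)/E² = 6.635776·0.1204/0.003844 = 207.843.
Rounding up, n = 208.

n = 208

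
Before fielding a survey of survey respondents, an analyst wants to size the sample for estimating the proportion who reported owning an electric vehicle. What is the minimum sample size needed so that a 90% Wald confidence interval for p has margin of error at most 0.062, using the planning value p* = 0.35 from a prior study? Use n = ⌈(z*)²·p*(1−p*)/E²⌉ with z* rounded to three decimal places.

For 90% confidence, z* = 1.645.
p*(1−p*) = 0.35·0.65 = 0.2275.
(z*)²·p*(1−p*)/E² = 2.706025·0.2275/0.003844 = 160.151.
Rounding up, n = 161.

n = 161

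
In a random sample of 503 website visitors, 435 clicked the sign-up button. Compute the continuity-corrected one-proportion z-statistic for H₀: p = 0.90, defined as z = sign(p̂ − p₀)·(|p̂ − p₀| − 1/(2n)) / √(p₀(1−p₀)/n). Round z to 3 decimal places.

p̂ = 435/503 = 0.86481. p̂ − p₀ = -0.035189.
Continuity correction 1/(2n) = 1/1006 = 0.000994.
Corrected numerator: |-0.035189| − 0.000994 = 0.034195.
Under H₀, SE = √(p₀(1−p₀)/n) = √(0.90·0.10/503) = √0.000178926 = 0.013376.
z = (−)0.034195/0.013376 = -2.556.

z = -2.556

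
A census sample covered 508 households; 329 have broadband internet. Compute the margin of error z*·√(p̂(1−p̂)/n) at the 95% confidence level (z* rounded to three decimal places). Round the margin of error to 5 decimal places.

ME = 0.04154

With x = 329 successes in n = 508, p̂ = 0.64764.
SE = √(p̂(1−p̂)/n) = √(0.228203/508) = 0.021195.
The 95% critical value is z* = 1.960.
Margin of error = z*·SE = 1.960 × 0.021195 = 0.04154.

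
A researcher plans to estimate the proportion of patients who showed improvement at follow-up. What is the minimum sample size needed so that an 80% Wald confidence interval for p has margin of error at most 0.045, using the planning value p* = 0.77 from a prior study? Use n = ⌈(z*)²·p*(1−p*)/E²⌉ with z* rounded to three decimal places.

For 80% confidence, z* = 1.282.
p*(1−p*) = 0.77·0.23 = 0.1771.
(z*)²·p*(1−p*)/E² = 1.643524·0.1771/0.002025 = 143.737.
⌈143.737⌉ = 144.

n = 144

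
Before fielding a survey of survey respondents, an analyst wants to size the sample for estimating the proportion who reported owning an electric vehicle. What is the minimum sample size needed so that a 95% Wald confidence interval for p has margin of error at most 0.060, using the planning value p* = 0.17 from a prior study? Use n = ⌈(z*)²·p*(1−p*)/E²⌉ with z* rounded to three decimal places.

z* = 1.960 at the 95% level.
p*(1−p*) = 0.1411.
(z*)²·p*(1−p*)/E² = 3.841600·0.1411/0.003600 = 150.569.
Rounding up, n = 151.

n = 151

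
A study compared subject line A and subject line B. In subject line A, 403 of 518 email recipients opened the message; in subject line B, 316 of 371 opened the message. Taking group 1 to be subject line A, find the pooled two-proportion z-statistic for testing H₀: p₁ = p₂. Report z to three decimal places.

z = -2.758

Sample proportions: p̂₁ = 403/518 = 0.77799 and p̂₂ = 316/371 = 0.85175.
Pooled p̂ = (403+316)/(518+371) = 719/889 = 0.80877.
SE = √[p̂(1−p̂)(1/n₁+1/n₂)] = √[0.80877·0.19123·(1/518+1/371)] ≈ 0.026748.
z = (p̂₁ − p̂₂)/SE = (0.77799 − 0.85175)/0.026748 = -0.07376/0.026748 = -2.758.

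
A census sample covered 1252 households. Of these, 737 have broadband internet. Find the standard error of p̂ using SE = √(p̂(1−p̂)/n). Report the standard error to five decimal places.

SE = 0.01391

p̂ = 737/1252 = 0.58866.
p̂(1−p̂) = 0.242139.
SE = √(0.242139/1252) = 0.01391.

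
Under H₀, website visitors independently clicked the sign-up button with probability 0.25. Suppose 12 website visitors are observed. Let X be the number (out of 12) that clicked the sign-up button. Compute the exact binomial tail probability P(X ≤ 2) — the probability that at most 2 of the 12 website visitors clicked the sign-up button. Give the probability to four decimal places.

P = 0.3907

X ~ Binomial(n=12, p=0.25).
P(X ≤ 2) = C(12,0)·0.25^0·0.75^12 + C(12,1)·0.25^1·0.75^11 + C(12,2)·0.25^2·0.75^10.
= 0.031676 + 0.126705 + 0.232293 = 0.3907.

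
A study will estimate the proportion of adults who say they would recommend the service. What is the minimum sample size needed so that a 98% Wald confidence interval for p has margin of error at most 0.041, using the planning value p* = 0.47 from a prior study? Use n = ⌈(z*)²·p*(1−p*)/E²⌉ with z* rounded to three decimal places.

For 98% confidence, z* = 2.326.
p*(1−p*) = 0.47·0.53 = 0.2491.
(z*)²·p*(1−p*)/E² = 5.410276·0.2491/0.001681 = 801.725.
Rounding up, n = 802.

n = 802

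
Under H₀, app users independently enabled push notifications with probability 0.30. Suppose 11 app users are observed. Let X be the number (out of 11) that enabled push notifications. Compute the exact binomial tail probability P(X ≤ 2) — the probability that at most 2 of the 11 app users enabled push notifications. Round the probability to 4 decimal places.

P = 0.3127

X is binomial with n = 11 and p = 0.30.
P(X ≤ 2) = C(11,0)·0.30^0·0.70^11 + C(11,1)·0.30^1·0.70^10 + C(11,2)·0.30^2·0.70^9.
= 0.019773 + 0.093217 + 0.199750 = 0.3127.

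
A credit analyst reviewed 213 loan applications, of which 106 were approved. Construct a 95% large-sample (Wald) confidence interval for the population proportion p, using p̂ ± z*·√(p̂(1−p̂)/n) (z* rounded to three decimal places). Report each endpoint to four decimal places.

The sample proportion is 106/213 = 0.49765.
Standard error of p̂: √(0.249994/213) = √0.001173683 = 0.034259.
For 95% confidence, z* = 1.960.
Margin = 1.960·0.034259 = 0.06715.
CI: 0.49765 ± 0.06715 = (0.4305, 0.5648).

(0.4305, 0.5648)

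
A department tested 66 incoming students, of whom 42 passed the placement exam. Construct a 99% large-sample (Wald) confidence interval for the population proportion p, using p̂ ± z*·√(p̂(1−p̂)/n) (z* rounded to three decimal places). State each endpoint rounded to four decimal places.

Sample proportion p̂ = 42/66 = 0.63636.
Standard error of p̂: √(0.231405/66) = √0.003506136 = 0.059213.
z* = 2.576 at the 99% level.
Margin = 2.576·0.059213 = 0.15253.
So the interval runs from 0.4838 to 0.7889.

(0.4838, 0.7889)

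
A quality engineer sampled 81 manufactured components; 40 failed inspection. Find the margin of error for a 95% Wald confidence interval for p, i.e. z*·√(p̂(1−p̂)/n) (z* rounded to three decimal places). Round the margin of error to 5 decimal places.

ME = 0.10888

p̂ = 40/81 = 0.49383.
Standard error of p̂: √(0.249962/81) = √0.003085949 = 0.055551.
z* = 1.960 at the 95% level.
ME = 1.960·0.055551 = 0.10888.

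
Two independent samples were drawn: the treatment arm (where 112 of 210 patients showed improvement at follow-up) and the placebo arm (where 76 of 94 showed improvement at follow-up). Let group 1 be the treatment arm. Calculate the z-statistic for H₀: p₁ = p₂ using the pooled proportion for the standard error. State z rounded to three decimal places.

p̂₁ = 112/210 = 0.53333, p̂₂ = 76/94 = 0.80851.
Pooled p̂ = (112+76)/(210+94) = 188/304 = 0.61842.
SE = √[p̂(1−p̂)(1/n₁+1/n₂)] = √[0.61842·0.38158·(1/210+1/94)] ≈ 0.060283.
z = (p̂₁ − p̂₂)/SE = (0.53333 − 0.80851)/0.060283 = -0.27518/0.060283 = -4.565.

z = -4.565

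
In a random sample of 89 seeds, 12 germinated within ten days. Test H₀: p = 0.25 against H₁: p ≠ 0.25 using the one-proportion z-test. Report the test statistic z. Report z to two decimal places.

Sample proportion p̂ = 12/89 = 0.13483.
SE₀ = √(0.25·0.75/89) = 0.045899.
z = (0.13483 − 0.25)/0.045899 = -0.11517/0.045899 = -2.51.

z = -2.51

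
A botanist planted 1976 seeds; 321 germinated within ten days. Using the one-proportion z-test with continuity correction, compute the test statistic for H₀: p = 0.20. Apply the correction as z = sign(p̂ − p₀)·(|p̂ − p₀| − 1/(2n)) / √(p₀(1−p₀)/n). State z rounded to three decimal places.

Sample proportion p̂ = 321/1976 = 0.16245. p̂ − p₀ = -0.037551.
1/(2n) = 0.000253.
Corrected numerator: |-0.037551| − 0.000253 = 0.037298.
SE₀ = √(0.20·0.80/1976) = 0.008998.
z = −0.037298/0.008998 = -4.145.

z = -4.145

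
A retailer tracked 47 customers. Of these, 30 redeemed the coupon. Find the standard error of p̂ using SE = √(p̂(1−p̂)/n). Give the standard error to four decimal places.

SE = 0.0701

Sample proportion p̂ = 30/47 = 0.63830.
p̂(1−p̂) = 0.230873.
SE = √(0.230873/47) = 0.0701.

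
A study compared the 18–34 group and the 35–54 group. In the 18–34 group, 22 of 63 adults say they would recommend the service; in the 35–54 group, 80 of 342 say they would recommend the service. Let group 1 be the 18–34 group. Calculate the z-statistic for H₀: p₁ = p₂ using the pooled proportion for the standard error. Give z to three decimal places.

z = 1.937

p̂₁ = 22/63 = 0.34921, p̂₂ = 80/342 = 0.23392.
Pooled p̂ = (22+80)/(63+342) = 102/405 = 0.25185.
Pooled SE = √[0.1884225·0.01879699] ≈ 0.059513.
z = (p̂₁ − p̂₂)/SE = (0.34921 − 0.23392)/0.059513 = 0.11529/0.059513 = 1.937.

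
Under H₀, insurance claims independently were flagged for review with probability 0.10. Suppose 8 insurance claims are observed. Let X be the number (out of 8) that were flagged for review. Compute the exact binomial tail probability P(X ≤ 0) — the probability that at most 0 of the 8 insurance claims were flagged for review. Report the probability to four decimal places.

P = 0.4305

X is binomial with n = 8 and p = 0.10.
P(X ≤ 0) = C(8,0)·0.10^0·0.90^8.
= 0.430467 = 0.4305.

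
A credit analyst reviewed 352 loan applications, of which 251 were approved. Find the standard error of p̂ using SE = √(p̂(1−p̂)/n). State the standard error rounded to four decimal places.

The sample proportion is 251/352 = 0.71307.
p̂(1−p̂) = 0.71307·0.28693 = 0.204601.
Dividing by n and taking the root: √0.000581253 = 0.0241.

SE = 0.0241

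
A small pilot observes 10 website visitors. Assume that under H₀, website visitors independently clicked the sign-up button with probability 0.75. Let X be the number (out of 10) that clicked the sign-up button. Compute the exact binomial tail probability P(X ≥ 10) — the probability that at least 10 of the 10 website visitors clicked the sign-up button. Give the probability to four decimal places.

P = 0.0563

X ~ Binomial(n=10, p=0.75).
P(X ≥ 10) = C(10,10)·0.75^10·0.25^0.
= 0.056314 = 0.0563.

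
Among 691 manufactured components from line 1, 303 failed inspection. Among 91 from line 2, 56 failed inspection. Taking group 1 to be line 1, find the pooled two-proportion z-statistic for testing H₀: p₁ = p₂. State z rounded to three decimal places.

Sample proportions: p̂₁ = 303/691 = 0.43849 and p̂₂ = 56/91 = 0.61538.
Pooling: p̂ = 359/782 = 0.45908.
Pooled SE = √[0.2483255·0.01243619] ≈ 0.055572.
z = -0.17689/0.055572 = -3.183.

z = -3.183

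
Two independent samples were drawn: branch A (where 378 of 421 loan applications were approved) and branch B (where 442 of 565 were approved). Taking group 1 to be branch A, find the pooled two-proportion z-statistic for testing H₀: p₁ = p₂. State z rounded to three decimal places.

z = 4.797

p̂₁ = 378/421 = 0.89786, p̂₂ = 442/565 = 0.78230.
Pooled p̂ = (378+442)/(421+565) = 820/986 = 0.83164.
Pooled SE = √[0.1400129·0.00414521] ≈ 0.024091.
z = (p̂₁ − p̂₂)/SE = (0.89786 − 0.78230)/0.024091 = 0.11556/0.024091 = 4.797.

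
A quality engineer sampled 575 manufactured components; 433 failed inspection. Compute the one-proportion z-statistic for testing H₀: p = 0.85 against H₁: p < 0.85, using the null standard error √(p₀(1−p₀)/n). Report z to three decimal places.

z = -6.511

The sample proportion is 433/575 = 0.75304.
SE₀ = √(0.85·0.15/575) = 0.014891.
z = (0.75304 − 0.85)/0.014891 = -0.09696/0.014891 = -6.511.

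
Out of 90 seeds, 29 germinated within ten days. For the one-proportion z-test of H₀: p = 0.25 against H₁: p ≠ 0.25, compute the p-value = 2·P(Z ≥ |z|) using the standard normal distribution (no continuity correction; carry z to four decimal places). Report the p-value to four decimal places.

p-value = 0.1136

p̂ = 29/90 = 0.32222.
Under H₀, SE = √(p₀(1−p₀)/n) = √(0.25·0.75/90) = √0.002083333 = 0.045644.
Test statistic (full precision, shown to 4 dp): z = (29/90 − 0.25)/SE₀ ≈ 1.5823.
From the standard normal, 2·P(Z ≥ |z|) = 0.1136.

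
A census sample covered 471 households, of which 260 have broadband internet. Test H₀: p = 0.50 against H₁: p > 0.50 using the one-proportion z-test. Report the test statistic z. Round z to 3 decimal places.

p̂ = 260/471 = 0.55202.
SE₀ = √(0.50·0.50/471) = 0.023039.
z = (p̂ − p₀)/SE = (0.55202 − 0.50)/0.023039 = 2.258.

z = 2.258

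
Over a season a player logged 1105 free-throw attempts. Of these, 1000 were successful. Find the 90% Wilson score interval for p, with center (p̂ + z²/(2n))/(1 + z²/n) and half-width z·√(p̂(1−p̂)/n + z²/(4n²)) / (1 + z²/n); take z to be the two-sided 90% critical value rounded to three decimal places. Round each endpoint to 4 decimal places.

Here p̂ = 1000/1105 = 0.90498 and z = 1.645 (z² = 2.706025).
Denominator 1 + z²/n = 1 + 2.706025/1105 = 1.002449.
Center = (0.90498 + 0.001224)/1.002449 = 0.90399.
Radicand: p̂(1−p̂)/n + z²/(4n²) = 0.000077822 + 0.000000554 = 0.000078376.
Half-width = z·√(radicand)/denom = 1.645·0.008853/1.002449 = 0.01453.
Interval: 0.90399 ± 0.01453 → (0.8895, 0.9185).

(0.8895, 0.9185)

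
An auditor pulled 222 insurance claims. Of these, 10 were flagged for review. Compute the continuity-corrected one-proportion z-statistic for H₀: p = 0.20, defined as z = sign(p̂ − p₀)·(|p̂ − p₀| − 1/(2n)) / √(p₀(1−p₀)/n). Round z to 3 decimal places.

z = -5.688

With x = 10 successes in n = 222, p̂ = 0.04505. p̂ − p₀ = -0.154955.
1/(2n) = 0.002252.
Corrected numerator: |-0.154955| − 0.002252 = 0.152703.
SE₀ = √(0.20·0.80/222) = 0.026846.
z = −0.152703/0.026846 = -5.688.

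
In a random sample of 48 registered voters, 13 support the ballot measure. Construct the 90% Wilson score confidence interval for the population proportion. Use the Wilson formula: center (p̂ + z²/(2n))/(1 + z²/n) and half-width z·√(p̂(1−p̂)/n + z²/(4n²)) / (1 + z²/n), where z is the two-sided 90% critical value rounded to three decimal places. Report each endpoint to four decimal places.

Here p̂ = 13/48 = 0.27083 and z = 1.645 (z² = 2.706025).
Denominator 1 + z²/n = 1 + 2.706025/48 = 1.056376.
Adjusted center: (0.27083 + z²/(2n))/1.056376 = 0.28306.
Radicand: p̂(1−p̂)/n + z²/(4n²) = 0.004114222 + 0.000293623 = 0.004407845.
Half-width = z·√(radicand)/denom = 1.645·0.066392/1.056376 = 0.10339.
Interval: 0.28306 ± 0.10339 → (0.1797, 0.3864).

(0.1797, 0.3864)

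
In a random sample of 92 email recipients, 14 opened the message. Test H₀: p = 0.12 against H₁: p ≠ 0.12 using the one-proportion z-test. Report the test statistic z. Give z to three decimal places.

z = 0.950

p̂ = 14/92 = 0.15217.
Under H₀, SE = √(p₀(1−p₀)/n) = √(0.12·0.88/92) = √0.001147826 = 0.033880.
z = (p̂ − p₀)/SE = (0.15217 − 0.12)/0.033880 = 0.950.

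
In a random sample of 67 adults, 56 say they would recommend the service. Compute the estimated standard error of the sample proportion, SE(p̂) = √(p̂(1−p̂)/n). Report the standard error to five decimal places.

The sample proportion is 56/67 = 0.83582.
p̂(1−p̂) = 0.137225.
SE = √(0.137225/67) = √0.002048134 = 0.04526.

SE = 0.04526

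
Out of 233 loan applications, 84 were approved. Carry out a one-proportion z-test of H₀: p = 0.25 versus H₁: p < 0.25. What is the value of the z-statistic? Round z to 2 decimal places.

z = 3.90

p̂ = 84/233 = 0.36052.
Null standard error: √(0.25·0.75/233) = √0.000804721 = 0.028368.
Test statistic: z = 0.11052/0.028368 = 3.90.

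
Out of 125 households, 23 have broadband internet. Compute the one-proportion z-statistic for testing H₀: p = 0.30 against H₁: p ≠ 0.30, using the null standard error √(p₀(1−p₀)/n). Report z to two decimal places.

z = -2.83

The sample proportion is 23/125 = 0.18400.
Under H₀, SE = √(p₀(1−p₀)/n) = √(0.30·0.70/125) = √0.001680000 = 0.040988.
z = (p̂ − p₀)/SE = (0.18400 − 0.30)/0.040988 = -2.83.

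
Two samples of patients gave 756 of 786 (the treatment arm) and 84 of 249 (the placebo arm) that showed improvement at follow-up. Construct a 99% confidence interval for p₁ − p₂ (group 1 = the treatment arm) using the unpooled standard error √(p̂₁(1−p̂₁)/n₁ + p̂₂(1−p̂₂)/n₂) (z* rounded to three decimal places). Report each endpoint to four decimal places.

p̂₁ = 0.96183, p̂₂ = 0.33735, so the observed difference is 0.62448.
Unpooled SE = √(p̂₁(1−p̂₁)/n₁ + p̂₂(1−p̂₂)/n₂) = √(0.000046706 + 0.000897770) = 0.030732.
The 99% critical value is z* = 2.576. Margin of error = 0.07917.
So the interval runs from 0.5453 to 0.7036.

(0.5453, 0.7036)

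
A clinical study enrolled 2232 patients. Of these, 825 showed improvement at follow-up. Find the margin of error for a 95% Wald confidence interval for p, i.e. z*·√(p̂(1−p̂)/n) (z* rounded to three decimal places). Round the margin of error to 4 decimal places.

p̂ = 825/2232 = 0.36962.
SE = √(p̂(1−p̂)/n) = √(0.233002/2232) = 0.010217.
The 95% critical value is z* = 1.960.
Margin of error = z*·SE = 1.960 × 0.010217 = 0.0200.

ME = 0.0200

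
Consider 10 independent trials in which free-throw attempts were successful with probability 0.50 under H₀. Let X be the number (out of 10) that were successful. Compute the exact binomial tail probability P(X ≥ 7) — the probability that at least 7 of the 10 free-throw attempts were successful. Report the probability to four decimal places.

P = 0.1719

X is binomial with n = 10 and p = 0.50.
P(X ≥ 7) = C(10,7)·0.50^7·0.50^3 + C(10,8)·0.50^8·0.50^2 + C(10,9)·0.50^9·0.50^1 + C(10,10)·0.50^10·0.50^0.
= 0.117188 + 0.043945 + 0.009766 + 0.000977 = 0.1719.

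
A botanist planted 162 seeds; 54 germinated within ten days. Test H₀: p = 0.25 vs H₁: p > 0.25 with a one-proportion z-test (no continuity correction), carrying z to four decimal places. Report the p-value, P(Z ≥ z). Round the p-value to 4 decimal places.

p̂ = 54/162 = 0.33333.
SE₀ = √(0.25·0.75/162) = 0.034021.
z = (p̂ − p₀)/SE = (54/162 − 0.25)/0.034021 ≈ 2.4495.
p-value = P(Z ≥ z) with z = 2.4495 → 0.0072.

p-value = 0.0072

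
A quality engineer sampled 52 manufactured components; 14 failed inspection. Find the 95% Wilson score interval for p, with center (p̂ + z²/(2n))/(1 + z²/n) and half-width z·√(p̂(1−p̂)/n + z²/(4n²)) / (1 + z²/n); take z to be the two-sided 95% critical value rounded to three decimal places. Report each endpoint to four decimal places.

(0.1677, 0.4025)

Here p̂ = 14/52 = 0.26923 and z = 1.960 (z² = 3.841600).
Denominator 1 + z²/n = 1 + 3.841600/52 = 1.073877.
Adjusted center: (0.26923 + z²/(2n))/1.073877 = 0.28511.
Radicand: p̂(1−p̂)/n + z²/(4n²) = 0.003783569 + 0.000355178 = 0.004138747.
Half-width = z·√(radicand)/denom = 1.960·0.064333/1.073877 = 0.11742.
CI: 0.28511 ± 0.11742 = (0.1677, 0.4025).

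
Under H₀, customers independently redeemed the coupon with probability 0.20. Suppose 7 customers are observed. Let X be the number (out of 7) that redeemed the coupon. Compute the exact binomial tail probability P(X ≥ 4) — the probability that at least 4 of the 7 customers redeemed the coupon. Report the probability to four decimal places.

P = 0.0333

X is binomial with n = 7 and p = 0.20.
P(X ≥ 4) = C(7,4)·0.20^4·0.80^3 + C(7,5)·0.20^5·0.80^2 + C(7,6)·0.20^6·0.80^1 + C(7,7)·0.20^7·0.80^0.
= 0.028672 + 0.004301 + 0.000358 + 0.000013 = 0.0333.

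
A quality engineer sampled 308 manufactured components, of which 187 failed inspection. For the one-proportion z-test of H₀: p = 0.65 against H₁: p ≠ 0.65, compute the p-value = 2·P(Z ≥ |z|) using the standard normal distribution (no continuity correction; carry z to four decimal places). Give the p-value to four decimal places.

Sample proportion p̂ = 187/308 = 0.60714.
Under H₀, SE = √(p₀(1−p₀)/n) = √(0.65·0.35/308) = √0.000738636 = 0.027178.
Test statistic (full precision, shown to 4 dp): z = (187/308 − 0.65)/SE₀ ≈ -1.5769.
p-value = 2·P(Z ≥ |z|) with z = -1.5769 → 0.1148.

p-value = 0.1148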